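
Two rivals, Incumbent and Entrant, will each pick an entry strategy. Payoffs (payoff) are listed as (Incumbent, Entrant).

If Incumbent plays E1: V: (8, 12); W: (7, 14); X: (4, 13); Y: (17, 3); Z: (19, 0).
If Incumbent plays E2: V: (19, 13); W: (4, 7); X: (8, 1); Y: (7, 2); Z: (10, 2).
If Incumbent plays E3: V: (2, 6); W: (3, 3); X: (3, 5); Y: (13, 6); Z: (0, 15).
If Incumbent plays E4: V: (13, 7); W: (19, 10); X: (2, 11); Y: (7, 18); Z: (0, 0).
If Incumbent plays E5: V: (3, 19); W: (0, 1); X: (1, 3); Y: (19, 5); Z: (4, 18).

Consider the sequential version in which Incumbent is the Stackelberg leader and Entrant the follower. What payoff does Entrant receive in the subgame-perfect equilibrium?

Backward induction with Incumbent moving first.
- E1: Entrant compares 12, 14, 13, 3, 0 and picks W; Incumbent would get 7.
- E2: Entrant compares 13, 7, 1, 2, 2 and picks V; Incumbent would get 19.
- E3: Entrant compares 6, 3, 5, 6, 15 and picks Z; Incumbent would get 0.
- E4: Entrant compares 7, 10, 11, 18, 0 and picks Y; Incumbent would get 7.
- E5: Entrant compares 19, 1, 3, 5, 18 and picks V; Incumbent would get 3.
Among 7, 19, 0, 7, 3, the best is 19 at E2. Subgame-perfect outcome: (E2, V) with payoffs (19, 13).

13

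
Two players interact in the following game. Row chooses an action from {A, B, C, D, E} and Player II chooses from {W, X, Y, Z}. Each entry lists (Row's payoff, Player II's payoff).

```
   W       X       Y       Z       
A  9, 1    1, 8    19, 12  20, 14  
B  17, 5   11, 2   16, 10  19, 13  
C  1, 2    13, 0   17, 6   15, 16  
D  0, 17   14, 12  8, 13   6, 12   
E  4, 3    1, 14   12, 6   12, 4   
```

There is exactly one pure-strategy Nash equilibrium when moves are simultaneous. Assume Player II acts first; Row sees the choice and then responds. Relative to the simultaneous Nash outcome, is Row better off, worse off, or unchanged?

Backward induction with Player II moving first.
- W: Row compares 9, 17, 1, 0, 4 and picks B; Player II would get 5.
- X: Row compares 1, 11, 13, 14, 1 and picks D; Player II would get 12.
- Y: Row compares 19, 16, 17, 8, 12 and picks A; Player II would get 12.
- Z: Row compares 20, 19, 15, 6, 12 and picks A; Player II would get 14.
Maximizing over 5, 12, 12, 14, Player II chooses Z. Subgame-perfect outcome: (A, Z) with payoffs (20, 14).
Now find the simultaneous Nash equilibrium.
Row's best replies: W→B; X→D; Y→A; Z→A.
Player II's best replies: A→Z; B→Z; C→Z; D→W; E→X.
Only (A, Z) has each player best-responding; Nash payoffs (20, 14).
Row earns 20 sequentially versus 20 at the Nash outcome: unchanged.

unchanged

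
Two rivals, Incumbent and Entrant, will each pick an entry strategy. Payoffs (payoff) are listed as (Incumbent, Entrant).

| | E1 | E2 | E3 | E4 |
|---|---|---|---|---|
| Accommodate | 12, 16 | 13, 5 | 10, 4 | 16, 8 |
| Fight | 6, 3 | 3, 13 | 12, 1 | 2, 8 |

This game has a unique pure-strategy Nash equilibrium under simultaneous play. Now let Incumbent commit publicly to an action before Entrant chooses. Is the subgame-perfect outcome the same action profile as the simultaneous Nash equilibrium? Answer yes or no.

Entrant best-responds to each possible Incumbent move:
- Accommodate: BR = E1, leader payoff 12.
- Fight: BR = E2, leader payoff 3.
Incumbent's induced payoffs are 12, 3, so Incumbent commits to Accommodate. Subgame-perfect outcome: (Accommodate, E1) with payoffs (12, 16).
Now find the simultaneous Nash equilibrium.
Incumbent's best replies: E1→Accommodate; E2→Accommodate; E3→Fight; E4→Accommodate.
Entrant's best replies: Accommodate→E1; Fight→E2.
The unique mutual best reply is (Accommodate, E1), giving (12, 16).
Sequential outcome (Accommodate, E1) coincides with the Nash profile (Accommodate, E1).

yes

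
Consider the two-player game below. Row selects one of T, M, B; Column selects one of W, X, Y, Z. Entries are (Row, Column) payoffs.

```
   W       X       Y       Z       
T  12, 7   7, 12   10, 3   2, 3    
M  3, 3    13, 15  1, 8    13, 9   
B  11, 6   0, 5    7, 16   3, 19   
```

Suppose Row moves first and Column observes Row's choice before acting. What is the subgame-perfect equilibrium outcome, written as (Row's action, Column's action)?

(M, X)

Column best-responds to each possible Row move:
- T → Column plays X (best of 7, 12, 3, 3); Row gets 7.
- M → Column plays X (best of 3, 15, 8, 9); Row gets 13.
- B → Column plays Z (best of 6, 5, 16, 19); Row gets 3.
Among 7, 13, 3, the best is 13 at M. Subgame-perfect outcome: (M, X) with payoffs (13, 15).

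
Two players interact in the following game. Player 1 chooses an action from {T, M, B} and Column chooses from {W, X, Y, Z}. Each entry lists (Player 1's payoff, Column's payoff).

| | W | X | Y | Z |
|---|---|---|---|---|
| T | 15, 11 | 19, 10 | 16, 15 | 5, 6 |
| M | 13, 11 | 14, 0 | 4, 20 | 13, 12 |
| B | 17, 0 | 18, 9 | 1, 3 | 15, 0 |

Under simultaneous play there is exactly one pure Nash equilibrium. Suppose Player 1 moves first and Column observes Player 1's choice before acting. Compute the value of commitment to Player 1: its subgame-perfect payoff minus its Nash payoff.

2

Work backward from Column's decision.
- T: Column compares 11, 10, 15, 6 and picks Y; Player 1 would get 16.
- M: Column compares 11, 0, 20, 12 and picks Y; Player 1 would get 4.
- B: Column compares 0, 9, 3, 0 and picks X; Player 1 would get 18.
Maximizing over 16, 4, 18, Player 1 chooses B. Subgame-perfect outcome: (B, X) with payoffs (18, 9).
Now find the simultaneous Nash equilibrium.
Player 1's best replies: W→B; X→T; Y→T; Z→B.
Column's best replies: T→Y; M→Y; B→X.
The unique mutual best reply is (T, Y), giving (16, 15).
Player 1's commitment gain: 18 − 16 = 2.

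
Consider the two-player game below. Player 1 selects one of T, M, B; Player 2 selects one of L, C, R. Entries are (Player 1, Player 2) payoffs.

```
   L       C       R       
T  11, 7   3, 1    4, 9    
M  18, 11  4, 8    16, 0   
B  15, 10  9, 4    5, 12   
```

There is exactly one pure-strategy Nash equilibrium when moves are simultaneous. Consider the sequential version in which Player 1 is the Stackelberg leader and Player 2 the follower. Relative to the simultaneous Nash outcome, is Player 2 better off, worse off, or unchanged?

Work backward from Player 2's decision.
- T: BR = R, leader payoff 4.
- M: BR = L, leader payoff 18.
- B: BR = R, leader payoff 5.
Maximizing over 4, 18, 5, Player 1 chooses M. Subgame-perfect outcome: (M, L) with payoffs (18, 11).
Under simultaneous play:
Player 1's best replies: L→M; C→B; R→M.
Player 2's best replies: T→R; M→L; B→R.
Only (M, L) has each player best-responding; Nash payoffs (18, 11).
Player 2 earns 11 sequentially versus 11 at the Nash outcome: unchanged.

unchanged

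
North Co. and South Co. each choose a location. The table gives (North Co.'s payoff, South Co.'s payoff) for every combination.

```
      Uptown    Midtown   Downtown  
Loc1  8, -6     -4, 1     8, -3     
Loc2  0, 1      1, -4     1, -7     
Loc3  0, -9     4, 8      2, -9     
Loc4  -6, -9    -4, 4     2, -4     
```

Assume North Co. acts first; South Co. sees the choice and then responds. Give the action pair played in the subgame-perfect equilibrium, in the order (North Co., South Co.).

Work backward from South Co.'s decision.
- Loc1: BR = Midtown, leader payoff -4.
- Loc2: BR = Uptown, leader payoff 0.
- Loc3: BR = Midtown, leader payoff 4.
- Loc4: BR = Midtown, leader payoff -4.
North Co.'s induced payoffs are -4, 0, 4, -4, so North Co. commits to Loc3. Subgame-perfect outcome: (Loc3, Midtown) with payoffs (4, 8).

(Loc3, Midtown)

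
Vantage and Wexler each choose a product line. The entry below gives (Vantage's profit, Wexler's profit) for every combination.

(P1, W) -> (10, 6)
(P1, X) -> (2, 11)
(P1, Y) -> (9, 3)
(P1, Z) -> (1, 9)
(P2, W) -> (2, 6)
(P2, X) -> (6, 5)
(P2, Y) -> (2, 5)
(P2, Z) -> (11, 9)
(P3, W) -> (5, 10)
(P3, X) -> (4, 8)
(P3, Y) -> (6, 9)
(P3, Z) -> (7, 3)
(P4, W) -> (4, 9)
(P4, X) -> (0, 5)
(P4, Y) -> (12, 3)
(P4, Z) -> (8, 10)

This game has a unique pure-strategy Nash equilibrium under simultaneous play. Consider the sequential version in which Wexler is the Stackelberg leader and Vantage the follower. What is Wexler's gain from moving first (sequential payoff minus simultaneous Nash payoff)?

Backward induction with Wexler moving first.
- W: Vantage compares 10, 2, 5, 4 and picks P1; Wexler would get 6.
- X: Vantage compares 2, 6, 4, 0 and picks P2; Wexler would get 5.
- Y: Vantage compares 9, 2, 6, 12 and picks P4; Wexler would get 3.
- Z: Vantage compares 1, 11, 7, 8 and picks P2; Wexler would get 9.
Wexler's induced payoffs are 6, 5, 3, 9, so Wexler commits to Z. Subgame-perfect outcome: (P2, Z) with payoffs (11, 9).
Under simultaneous play:
Vantage's best replies: W→P1; X→P2; Y→P4; Z→P2.
Wexler's best replies: P1→X; P2→Z; P3→W; P4→Z.
Only (P2, Z) has each player best-responding; Nash payoffs (11, 9).
Wexler's commitment gain: 9 − 9 = 0.

0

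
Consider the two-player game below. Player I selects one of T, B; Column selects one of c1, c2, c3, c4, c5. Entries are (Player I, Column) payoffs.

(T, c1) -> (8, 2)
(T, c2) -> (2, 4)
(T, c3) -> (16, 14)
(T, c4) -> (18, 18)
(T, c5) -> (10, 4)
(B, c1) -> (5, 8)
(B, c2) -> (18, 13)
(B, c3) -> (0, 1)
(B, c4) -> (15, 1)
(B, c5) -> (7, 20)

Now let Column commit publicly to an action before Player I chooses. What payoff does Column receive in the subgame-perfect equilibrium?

Work backward from Player I's decision.
- c1 → Player I plays T (best of 8, 5); Column gets 2.
- c2 → Player I plays B (best of 2, 18); Column gets 13.
- c3 → Player I plays T (best of 16, 0); Column gets 14.
- c4 → Player I plays T (best of 18, 15); Column gets 18.
- c5 → Player I plays T (best of 10, 7); Column gets 4.
Column's induced payoffs are 2, 13, 14, 18, 4, so Column commits to c4. Subgame-perfect outcome: (T, c4) with payoffs (18, 18).

18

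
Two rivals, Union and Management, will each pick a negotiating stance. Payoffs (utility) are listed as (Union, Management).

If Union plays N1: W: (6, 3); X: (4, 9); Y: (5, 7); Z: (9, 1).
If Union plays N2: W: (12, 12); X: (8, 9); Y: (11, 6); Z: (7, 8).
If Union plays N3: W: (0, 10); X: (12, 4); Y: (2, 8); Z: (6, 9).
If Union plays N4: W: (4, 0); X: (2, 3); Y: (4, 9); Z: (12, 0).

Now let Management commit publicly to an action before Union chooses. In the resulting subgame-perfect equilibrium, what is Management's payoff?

12

Solve by backward induction (Management leads).
- W: BR = N2, leader payoff 12.
- X: BR = N3, leader payoff 4.
- Y: BR = N2, leader payoff 6.
- Z: BR = N4, leader payoff 0.
Maximizing over 12, 4, 6, 0, Management chooses W. Subgame-perfect outcome: (N2, W) with payoffs (12, 12).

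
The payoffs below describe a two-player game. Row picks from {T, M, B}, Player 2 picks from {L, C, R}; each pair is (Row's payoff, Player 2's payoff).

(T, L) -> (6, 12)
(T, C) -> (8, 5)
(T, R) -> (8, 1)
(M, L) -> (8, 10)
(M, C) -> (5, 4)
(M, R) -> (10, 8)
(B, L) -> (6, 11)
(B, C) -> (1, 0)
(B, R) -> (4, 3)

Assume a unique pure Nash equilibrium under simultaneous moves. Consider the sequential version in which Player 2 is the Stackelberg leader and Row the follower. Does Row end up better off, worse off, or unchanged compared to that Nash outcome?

unchanged

Row best-responds to each possible Player 2 move:
- L → Row plays M (best of 6, 8, 6); Player 2 gets 10.
- C → Row plays T (best of 8, 5, 1); Player 2 gets 5.
- R → Row plays M (best of 8, 10, 4); Player 2 gets 8.
Player 2's induced payoffs are 10, 5, 8, so Player 2 commits to L. Subgame-perfect outcome: (M, L) with payoffs (8, 10).
Now find the simultaneous Nash equilibrium.
Row's best replies: L→M; C→T; R→M.
Player 2's best replies: T→L; M→L; B→L.
Only (M, L) has each player best-responding; Nash payoffs (8, 10).
Row earns 8 sequentially versus 8 at the Nash outcome: unchanged.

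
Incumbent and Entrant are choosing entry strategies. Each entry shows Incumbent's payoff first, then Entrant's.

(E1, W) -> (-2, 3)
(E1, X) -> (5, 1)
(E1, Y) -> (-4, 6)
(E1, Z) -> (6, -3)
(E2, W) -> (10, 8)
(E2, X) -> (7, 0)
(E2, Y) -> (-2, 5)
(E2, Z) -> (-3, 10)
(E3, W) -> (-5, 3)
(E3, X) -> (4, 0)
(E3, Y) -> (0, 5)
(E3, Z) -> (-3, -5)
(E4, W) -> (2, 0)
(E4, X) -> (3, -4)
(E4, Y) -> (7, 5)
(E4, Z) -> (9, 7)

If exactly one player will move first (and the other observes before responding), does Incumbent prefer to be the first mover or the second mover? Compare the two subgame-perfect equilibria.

If Incumbent leads: Entrant's best replies are E1→Y, E2→Z, E3→Y, E4→Z; Incumbent's induced payoffs -4, -3, 0, 9; outcome (E4, Z), payoffs (9, 7).
If Entrant leads: Incumbent's best replies are W→E2, X→E2, Y→E4, Z→E4; Entrant's induced payoffs 8, 0, 5, 7; outcome (E2, W), payoffs (10, 8).
Incumbent gets 9 moving first and 10 moving second, so Incumbent prefers to move second.

second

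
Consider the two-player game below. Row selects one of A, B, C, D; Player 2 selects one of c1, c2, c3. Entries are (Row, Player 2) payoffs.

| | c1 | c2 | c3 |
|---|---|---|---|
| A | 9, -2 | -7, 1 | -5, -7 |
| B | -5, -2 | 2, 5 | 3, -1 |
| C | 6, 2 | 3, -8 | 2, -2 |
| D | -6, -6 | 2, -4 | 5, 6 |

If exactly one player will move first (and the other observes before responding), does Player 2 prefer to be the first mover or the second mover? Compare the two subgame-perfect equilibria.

If Row leads: Player 2's best replies are A→c2, B→c2, C→c1, D→c3; Row's induced payoffs -7, 2, 6, 5; outcome (C, c1), payoffs (6, 2).
If Player 2 leads: Row's best replies are c1→A, c2→C, c3→D; Player 2's induced payoffs -2, -8, 6; outcome (D, c3), payoffs (5, 6).
Player 2 gets 6 moving first and 2 moving second, so Player 2 prefers to move first.

first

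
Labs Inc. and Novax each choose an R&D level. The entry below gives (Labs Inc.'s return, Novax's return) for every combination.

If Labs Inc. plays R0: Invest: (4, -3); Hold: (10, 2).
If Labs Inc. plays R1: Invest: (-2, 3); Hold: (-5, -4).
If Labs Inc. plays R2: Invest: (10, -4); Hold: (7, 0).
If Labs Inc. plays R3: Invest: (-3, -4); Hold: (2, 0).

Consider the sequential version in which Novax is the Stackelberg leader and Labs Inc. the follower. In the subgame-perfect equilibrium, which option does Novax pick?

Hold

Work backward from Labs Inc.'s decision.
- Invest: BR = R2, leader payoff -4.
- Hold: BR = R0, leader payoff 2.
Maximizing over -4, 2, Novax chooses Hold. Subgame-perfect outcome: (R0, Hold) with payoffs (10, 2).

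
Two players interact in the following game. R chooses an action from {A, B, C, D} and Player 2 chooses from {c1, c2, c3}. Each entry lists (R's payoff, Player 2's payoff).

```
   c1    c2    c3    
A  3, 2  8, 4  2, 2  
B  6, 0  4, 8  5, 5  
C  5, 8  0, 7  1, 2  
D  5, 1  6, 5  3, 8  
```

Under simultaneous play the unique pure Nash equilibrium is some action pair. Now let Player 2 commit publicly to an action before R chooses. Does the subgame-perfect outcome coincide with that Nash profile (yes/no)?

no

Backward induction with Player 2 moving first.
- c1 → R plays B (best of 3, 6, 5, 5); Player 2 gets 0.
- c2 → R plays A (best of 8, 4, 0, 6); Player 2 gets 4.
- c3 → R plays B (best of 2, 5, 1, 3); Player 2 gets 5.
Maximizing over 0, 4, 5, Player 2 chooses c3. Subgame-perfect outcome: (B, c3) with payoffs (5, 5).
Under simultaneous play:
R's best replies: c1→B; c2→A; c3→B.
Player 2's best replies: A→c2; B→c2; C→c1; D→c3.
The unique mutual best reply is (A, c2), giving (8, 4).
Sequential outcome (B, c3) differs from the Nash profile (A, c2).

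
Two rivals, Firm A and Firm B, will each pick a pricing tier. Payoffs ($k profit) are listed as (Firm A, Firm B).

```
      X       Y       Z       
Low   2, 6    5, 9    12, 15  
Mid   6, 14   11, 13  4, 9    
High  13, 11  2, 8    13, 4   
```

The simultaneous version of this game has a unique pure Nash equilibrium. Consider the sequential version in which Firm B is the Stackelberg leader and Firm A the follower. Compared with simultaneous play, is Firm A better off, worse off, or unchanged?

worse off

Backward induction with Firm B moving first.
- X: BR = High, leader payoff 11.
- Y: BR = Mid, leader payoff 13.
- Z: BR = High, leader payoff 4.
Firm B's induced payoffs are 11, 13, 4, so Firm B commits to Y. Subgame-perfect outcome: (Mid, Y) with payoffs (11, 13).
Now find the simultaneous Nash equilibrium.
Firm A's best replies: X→High; Y→Mid; Z→High.
Firm B's best replies: Low→Z; Mid→X; High→X.
The unique mutual best reply is (High, X), giving (13, 11).
Firm A earns 11 sequentially versus 13 at the Nash outcome: worse off.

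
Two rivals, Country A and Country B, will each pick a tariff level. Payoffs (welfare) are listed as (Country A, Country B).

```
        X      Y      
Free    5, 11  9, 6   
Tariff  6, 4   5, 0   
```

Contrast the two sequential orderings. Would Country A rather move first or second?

If Country A leads: Country B's best replies are Free→X, Tariff→X; Country A's induced payoffs 5, 6; outcome (Tariff, X), payoffs (6, 4).
If Country B leads: Country A's best replies are X→Tariff, Y→Free; Country B's induced payoffs 4, 6; outcome (Free, Y), payoffs (9, 6).
Country A gets 6 moving first and 9 moving second, so Country A prefers to move second.

second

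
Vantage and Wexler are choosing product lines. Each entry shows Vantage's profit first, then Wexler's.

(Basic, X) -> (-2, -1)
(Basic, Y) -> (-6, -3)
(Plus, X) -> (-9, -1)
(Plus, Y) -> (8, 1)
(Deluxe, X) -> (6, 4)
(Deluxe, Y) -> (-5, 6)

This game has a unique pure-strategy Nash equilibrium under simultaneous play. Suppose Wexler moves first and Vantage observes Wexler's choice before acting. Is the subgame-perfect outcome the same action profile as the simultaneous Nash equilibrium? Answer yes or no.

no

Work backward from Vantage's decision.
- X: Vantage compares -2, -9, 6 and picks Deluxe; Wexler would get 4.
- Y: Vantage compares -6, 8, -5 and picks Plus; Wexler would get 1.
Maximizing over 4, 1, Wexler chooses X. Subgame-perfect outcome: (Deluxe, X) with payoffs (6, 4).
Now find the simultaneous Nash equilibrium.
Vantage's best replies: X→Deluxe; Y→Plus.
Wexler's best replies: Basic→X; Plus→Y; Deluxe→Y.
Only (Plus, Y) has each player best-responding; Nash payoffs (8, 1).
Sequential outcome (Deluxe, X) differs from the Nash profile (Plus, Y).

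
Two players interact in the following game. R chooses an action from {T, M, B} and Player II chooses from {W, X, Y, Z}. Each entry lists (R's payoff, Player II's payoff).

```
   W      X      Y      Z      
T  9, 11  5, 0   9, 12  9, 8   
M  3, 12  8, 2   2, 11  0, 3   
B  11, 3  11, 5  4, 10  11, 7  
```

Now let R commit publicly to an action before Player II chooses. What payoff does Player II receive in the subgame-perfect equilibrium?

Solve by backward induction (R leads).
- T: Player II compares 11, 0, 12, 8 and picks Y; R would get 9.
- M: Player II compares 12, 2, 11, 3 and picks W; R would get 3.
- B: Player II compares 3, 5, 10, 7 and picks Y; R would get 4.
Maximizing over 9, 3, 4, R chooses T. Subgame-perfect outcome: (T, Y) with payoffs (9, 12).

12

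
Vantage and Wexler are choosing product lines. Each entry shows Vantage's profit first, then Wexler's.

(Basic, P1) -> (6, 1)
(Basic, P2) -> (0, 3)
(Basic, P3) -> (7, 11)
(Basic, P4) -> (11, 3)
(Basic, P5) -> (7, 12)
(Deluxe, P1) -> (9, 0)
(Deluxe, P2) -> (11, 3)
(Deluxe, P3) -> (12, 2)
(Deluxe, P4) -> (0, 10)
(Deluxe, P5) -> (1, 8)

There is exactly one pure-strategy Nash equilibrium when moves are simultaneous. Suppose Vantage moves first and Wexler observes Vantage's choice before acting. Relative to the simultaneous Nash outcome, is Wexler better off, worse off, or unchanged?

Work backward from Wexler's decision.
- Basic: Wexler compares 1, 3, 11, 3, 12 and picks P5; Vantage would get 7.
- Deluxe: Wexler compares 0, 3, 2, 10, 8 and picks P4; Vantage would get 0.
Vantage's induced payoffs are 7, 0, so Vantage commits to Basic. Subgame-perfect outcome: (Basic, P5) with payoffs (7, 12).
For the simultaneous game, intersect best replies.
Vantage's best replies: P1→Deluxe; P2→Deluxe; P3→Deluxe; P4→Basic; P5→Basic.
Wexler's best replies: Basic→P5; Deluxe→P4.
Only (Basic, P5) has each player best-responding; Nash payoffs (7, 12).
Wexler earns 12 sequentially versus 12 at the Nash outcome: unchanged.

unchanged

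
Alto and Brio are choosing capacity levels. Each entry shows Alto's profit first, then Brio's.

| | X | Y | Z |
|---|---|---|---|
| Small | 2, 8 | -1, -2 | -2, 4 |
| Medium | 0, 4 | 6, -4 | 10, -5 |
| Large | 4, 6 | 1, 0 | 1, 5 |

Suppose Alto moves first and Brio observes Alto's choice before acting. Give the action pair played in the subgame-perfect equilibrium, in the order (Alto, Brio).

Solve by backward induction (Alto leads).
- Small: BR = X, leader payoff 2.
- Medium: BR = X, leader payoff 0.
- Large: BR = X, leader payoff 4.
Among 2, 0, 4, the best is 4 at Large. Subgame-perfect outcome: (Large, X) with payoffs (4, 6).

(Large, X)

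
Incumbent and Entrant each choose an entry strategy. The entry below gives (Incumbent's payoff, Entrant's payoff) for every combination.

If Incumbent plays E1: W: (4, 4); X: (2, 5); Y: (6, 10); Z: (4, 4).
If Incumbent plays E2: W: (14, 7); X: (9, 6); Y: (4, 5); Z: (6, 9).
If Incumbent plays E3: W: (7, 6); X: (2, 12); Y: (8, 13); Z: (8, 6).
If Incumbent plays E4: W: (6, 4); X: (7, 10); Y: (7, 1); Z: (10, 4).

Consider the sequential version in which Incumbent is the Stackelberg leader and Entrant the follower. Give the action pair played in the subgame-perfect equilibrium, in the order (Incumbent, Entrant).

Backward induction with Incumbent moving first.
- E1: Entrant compares 4, 5, 10, 4 and picks Y; Incumbent would get 6.
- E2: Entrant compares 7, 6, 5, 9 and picks Z; Incumbent would get 6.
- E3: Entrant compares 6, 12, 13, 6 and picks Y; Incumbent would get 8.
- E4: Entrant compares 4, 10, 1, 4 and picks X; Incumbent would get 7.
Maximizing over 6, 6, 8, 7, Incumbent chooses E3. Subgame-perfect outcome: (E3, Y) with payoffs (8, 13).

(E3, Y)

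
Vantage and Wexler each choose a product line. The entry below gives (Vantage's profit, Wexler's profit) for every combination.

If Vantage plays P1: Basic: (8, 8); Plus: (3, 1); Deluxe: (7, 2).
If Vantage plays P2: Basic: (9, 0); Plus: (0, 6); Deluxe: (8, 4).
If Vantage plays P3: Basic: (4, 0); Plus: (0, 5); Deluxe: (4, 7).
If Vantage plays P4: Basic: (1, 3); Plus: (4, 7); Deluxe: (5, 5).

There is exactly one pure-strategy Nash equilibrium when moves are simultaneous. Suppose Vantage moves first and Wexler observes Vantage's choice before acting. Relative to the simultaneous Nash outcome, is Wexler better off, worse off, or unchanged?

better off

Wexler best-responds to each possible Vantage move:
- P1: BR = Basic, leader payoff 8.
- P2: BR = Plus, leader payoff 0.
- P3: BR = Deluxe, leader payoff 4.
- P4: BR = Plus, leader payoff 4.
Vantage's induced payoffs are 8, 0, 4, 4, so Vantage commits to P1. Subgame-perfect outcome: (P1, Basic) with payoffs (8, 8).
Now find the simultaneous Nash equilibrium.
Vantage's best replies: Basic→P2; Plus→P4; Deluxe→P2.
Wexler's best replies: P1→Basic; P2→Plus; P3→Deluxe; P4→Plus.
The unique mutual best reply is (P4, Plus), giving (4, 7).
Wexler earns 8 sequentially versus 7 at the Nash outcome: better off.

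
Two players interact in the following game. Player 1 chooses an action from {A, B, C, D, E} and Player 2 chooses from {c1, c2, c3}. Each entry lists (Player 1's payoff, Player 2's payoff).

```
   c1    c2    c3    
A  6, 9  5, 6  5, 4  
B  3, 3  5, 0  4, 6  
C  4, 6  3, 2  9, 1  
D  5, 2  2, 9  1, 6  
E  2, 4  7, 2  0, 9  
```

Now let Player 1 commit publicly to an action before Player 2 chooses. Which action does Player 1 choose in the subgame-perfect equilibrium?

A

Backward induction with Player 1 moving first.
- A: Player 2 compares 9, 6, 4 and picks c1; Player 1 would get 6.
- B: Player 2 compares 3, 0, 6 and picks c3; Player 1 would get 4.
- C: Player 2 compares 6, 2, 1 and picks c1; Player 1 would get 4.
- D: Player 2 compares 2, 9, 6 and picks c2; Player 1 would get 2.
- E: Player 2 compares 4, 2, 9 and picks c3; Player 1 would get 0.
Maximizing over 6, 4, 4, 2, 0, Player 1 chooses A. Subgame-perfect outcome: (A, c1) with payoffs (6, 9).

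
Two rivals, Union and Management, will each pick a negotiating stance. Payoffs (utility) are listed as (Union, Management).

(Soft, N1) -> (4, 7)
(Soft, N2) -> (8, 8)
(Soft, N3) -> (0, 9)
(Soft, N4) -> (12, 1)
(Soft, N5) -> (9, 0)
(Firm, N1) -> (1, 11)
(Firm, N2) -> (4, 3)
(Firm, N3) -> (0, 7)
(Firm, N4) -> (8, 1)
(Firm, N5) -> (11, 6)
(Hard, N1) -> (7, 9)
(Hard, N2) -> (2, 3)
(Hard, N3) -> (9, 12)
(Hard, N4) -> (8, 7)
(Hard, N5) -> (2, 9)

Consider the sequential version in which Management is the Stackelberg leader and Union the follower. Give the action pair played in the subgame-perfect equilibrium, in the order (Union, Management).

(Hard, N3)

Work backward from Union's decision.
- N1: BR = Hard, leader payoff 9.
- N2: BR = Soft, leader payoff 8.
- N3: BR = Hard, leader payoff 12.
- N4: BR = Soft, leader payoff 1.
- N5: BR = Firm, leader payoff 6.
Maximizing over 9, 8, 12, 1, 6, Management chooses N3. Subgame-perfect outcome: (Hard, N3) with payoffs (9, 12).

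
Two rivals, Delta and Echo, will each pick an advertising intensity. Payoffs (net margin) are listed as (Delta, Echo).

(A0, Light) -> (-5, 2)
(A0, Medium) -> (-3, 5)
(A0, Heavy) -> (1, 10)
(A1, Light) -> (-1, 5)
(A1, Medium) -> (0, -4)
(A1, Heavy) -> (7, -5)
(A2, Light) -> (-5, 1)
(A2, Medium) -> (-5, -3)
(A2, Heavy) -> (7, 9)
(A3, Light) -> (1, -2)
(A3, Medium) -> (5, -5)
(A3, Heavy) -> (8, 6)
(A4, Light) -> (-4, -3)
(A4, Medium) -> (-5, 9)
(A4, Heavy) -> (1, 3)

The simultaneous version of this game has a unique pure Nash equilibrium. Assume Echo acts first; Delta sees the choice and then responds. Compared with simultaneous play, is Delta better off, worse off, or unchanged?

Solve by backward induction (Echo leads).
- Light: Delta compares -5, -1, -5, 1, -4 and picks A3; Echo would get -2.
- Medium: Delta compares -3, 0, -5, 5, -5 and picks A3; Echo would get -5.
- Heavy: Delta compares 1, 7, 7, 8, 1 and picks A3; Echo would get 6.
Among -2, -5, 6, the best is 6 at Heavy. Subgame-perfect outcome: (A3, Heavy) with payoffs (8, 6).
For the simultaneous game, intersect best replies.
Delta's best replies: Light→A3; Medium→A3; Heavy→A3.
Echo's best replies: A0→Heavy; A1→Light; A2→Heavy; A3→Heavy; A4→Medium.
The unique mutual best reply is (A3, Heavy), giving (8, 6).
Delta earns 8 sequentially versus 8 at the Nash outcome: unchanged.

unchanged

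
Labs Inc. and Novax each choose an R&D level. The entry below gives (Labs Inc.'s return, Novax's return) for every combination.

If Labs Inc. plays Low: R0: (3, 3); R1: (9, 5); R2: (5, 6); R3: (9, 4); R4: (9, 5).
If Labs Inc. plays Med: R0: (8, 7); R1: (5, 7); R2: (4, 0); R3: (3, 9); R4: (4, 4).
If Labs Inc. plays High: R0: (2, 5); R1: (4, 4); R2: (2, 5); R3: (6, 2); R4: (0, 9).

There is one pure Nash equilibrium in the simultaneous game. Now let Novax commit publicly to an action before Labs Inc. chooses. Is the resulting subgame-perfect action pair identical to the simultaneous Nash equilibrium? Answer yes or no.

Solve by backward induction (Novax leads).
- R0 → Labs Inc. plays Med (best of 3, 8, 2); Novax gets 7.
- R1 → Labs Inc. plays Low (best of 9, 5, 4); Novax gets 5.
- R2 → Labs Inc. plays Low (best of 5, 4, 2); Novax gets 6.
- R3 → Labs Inc. plays Low (best of 9, 3, 6); Novax gets 4.
- R4 → Labs Inc. plays Low (best of 9, 4, 0); Novax gets 5.
Novax's induced payoffs are 7, 5, 6, 4, 5, so Novax commits to R0. Subgame-perfect outcome: (Med, R0) with payoffs (8, 7).
Now find the simultaneous Nash equilibrium.
Labs Inc.'s best replies: R0→Med; R1→Low; R2→Low; R3→Low; R4→Low.
Novax's best replies: Low→R2; Med→R3; High→R4.
The unique mutual best reply is (Low, R2), giving (5, 6).
Sequential outcome (Med, R0) differs from the Nash profile (Low, R2).

no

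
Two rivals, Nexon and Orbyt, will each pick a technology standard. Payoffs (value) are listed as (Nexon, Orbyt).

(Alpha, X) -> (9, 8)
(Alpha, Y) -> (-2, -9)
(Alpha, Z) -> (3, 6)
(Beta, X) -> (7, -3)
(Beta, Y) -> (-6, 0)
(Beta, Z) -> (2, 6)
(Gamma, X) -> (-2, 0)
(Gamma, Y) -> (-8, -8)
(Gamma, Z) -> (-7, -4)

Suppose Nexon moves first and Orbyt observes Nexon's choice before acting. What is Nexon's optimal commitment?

Backward induction with Nexon moving first.
- Alpha → Orbyt plays X (best of 8, -9, 6); Nexon gets 9.
- Beta → Orbyt plays Z (best of -3, 0, 6); Nexon gets 2.
- Gamma → Orbyt plays X (best of 0, -8, -4); Nexon gets -2.
Nexon's induced payoffs are 9, 2, -2, so Nexon commits to Alpha. Subgame-perfect outcome: (Alpha, X) with payoffs (9, 8).

Alpha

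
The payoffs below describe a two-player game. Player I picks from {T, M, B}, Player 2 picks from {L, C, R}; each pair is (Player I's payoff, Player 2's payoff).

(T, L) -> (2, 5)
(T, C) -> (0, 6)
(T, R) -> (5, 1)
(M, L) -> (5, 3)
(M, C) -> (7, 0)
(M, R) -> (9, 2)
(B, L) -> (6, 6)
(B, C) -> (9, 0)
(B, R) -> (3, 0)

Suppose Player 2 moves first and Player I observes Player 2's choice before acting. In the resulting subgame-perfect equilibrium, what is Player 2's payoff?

6

Solve by backward induction (Player 2 leads).
- L: BR = B, leader payoff 6.
- C: BR = B, leader payoff 0.
- R: BR = M, leader payoff 2.
Maximizing over 6, 0, 2, Player 2 chooses L. Subgame-perfect outcome: (B, L) with payoffs (6, 6).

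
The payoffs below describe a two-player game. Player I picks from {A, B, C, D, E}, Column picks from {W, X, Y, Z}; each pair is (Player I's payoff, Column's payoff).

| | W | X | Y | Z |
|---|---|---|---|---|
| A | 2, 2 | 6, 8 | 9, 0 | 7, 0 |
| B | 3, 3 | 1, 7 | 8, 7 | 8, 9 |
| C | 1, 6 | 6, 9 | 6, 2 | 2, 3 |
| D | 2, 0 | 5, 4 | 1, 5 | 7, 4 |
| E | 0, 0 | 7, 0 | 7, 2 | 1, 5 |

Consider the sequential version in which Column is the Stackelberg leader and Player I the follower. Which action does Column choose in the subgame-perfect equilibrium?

Z

Solve by backward induction (Column leads).
- W: BR = B, leader payoff 3.
- X: BR = E, leader payoff 0.
- Y: BR = A, leader payoff 0.
- Z: BR = B, leader payoff 9.
Column's induced payoffs are 3, 0, 0, 9, so Column commits to Z. Subgame-perfect outcome: (B, Z) with payoffs (8, 9).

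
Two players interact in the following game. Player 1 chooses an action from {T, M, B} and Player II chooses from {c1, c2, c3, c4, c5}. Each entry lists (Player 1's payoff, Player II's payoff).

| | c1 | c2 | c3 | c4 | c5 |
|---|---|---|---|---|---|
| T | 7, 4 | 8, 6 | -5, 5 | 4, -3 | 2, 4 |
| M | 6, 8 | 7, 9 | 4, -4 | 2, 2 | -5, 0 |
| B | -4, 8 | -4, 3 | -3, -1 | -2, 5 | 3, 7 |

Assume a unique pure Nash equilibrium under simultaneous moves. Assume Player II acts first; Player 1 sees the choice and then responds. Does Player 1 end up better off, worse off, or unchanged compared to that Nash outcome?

Solve by backward induction (Player II leads).
- c1: BR = T, leader payoff 4.
- c2: BR = T, leader payoff 6.
- c3: BR = M, leader payoff -4.
- c4: BR = T, leader payoff -3.
- c5: BR = B, leader payoff 7.
Player II's induced payoffs are 4, 6, -4, -3, 7, so Player II commits to c5. Subgame-perfect outcome: (B, c5) with payoffs (3, 7).
Under simultaneous play:
Player 1's best replies: c1→T; c2→T; c3→M; c4→T; c5→B.
Player II's best replies: T→c2; M→c2; B→c1.
The unique mutual best reply is (T, c2), giving (8, 6).
Player 1 earns 3 sequentially versus 8 at the Nash outcome: worse off.

worse off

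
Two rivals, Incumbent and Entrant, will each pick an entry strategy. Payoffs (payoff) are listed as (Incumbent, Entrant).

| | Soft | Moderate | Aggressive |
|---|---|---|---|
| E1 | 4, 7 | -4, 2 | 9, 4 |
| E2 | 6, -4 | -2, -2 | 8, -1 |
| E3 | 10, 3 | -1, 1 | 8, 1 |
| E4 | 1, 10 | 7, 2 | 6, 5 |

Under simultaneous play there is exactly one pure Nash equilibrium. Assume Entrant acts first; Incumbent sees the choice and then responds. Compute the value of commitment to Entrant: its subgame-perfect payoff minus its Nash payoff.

1

Incumbent best-responds to each possible Entrant move:
- Soft: BR = E3, leader payoff 3.
- Moderate: BR = E4, leader payoff 2.
- Aggressive: BR = E1, leader payoff 4.
Entrant's induced payoffs are 3, 2, 4, so Entrant commits to Aggressive. Subgame-perfect outcome: (E1, Aggressive) with payoffs (9, 4).
Now find the simultaneous Nash equilibrium.
Incumbent's best replies: Soft→E3; Moderate→E4; Aggressive→E1.
Entrant's best replies: E1→Soft; E2→Aggressive; E3→Soft; E4→Soft.
Only (E3, Soft) has each player best-responding; Nash payoffs (10, 3).
Entrant's commitment gain: 4 − 3 = 1.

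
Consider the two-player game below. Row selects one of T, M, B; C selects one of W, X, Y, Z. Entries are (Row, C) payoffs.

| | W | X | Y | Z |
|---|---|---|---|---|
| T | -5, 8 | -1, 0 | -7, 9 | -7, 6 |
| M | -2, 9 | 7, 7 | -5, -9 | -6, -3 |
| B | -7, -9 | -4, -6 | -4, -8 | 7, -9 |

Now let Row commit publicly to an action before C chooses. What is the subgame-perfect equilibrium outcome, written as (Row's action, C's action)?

(M, W)

Backward induction with Row moving first.
- T: C compares 8, 0, 9, 6 and picks Y; Row would get -7.
- M: C compares 9, 7, -9, -3 and picks W; Row would get -2.
- B: C compares -9, -6, -8, -9 and picks X; Row would get -4.
Row's induced payoffs are -7, -2, -4, so Row commits to M. Subgame-perfect outcome: (M, W) with payoffs (-2, 9).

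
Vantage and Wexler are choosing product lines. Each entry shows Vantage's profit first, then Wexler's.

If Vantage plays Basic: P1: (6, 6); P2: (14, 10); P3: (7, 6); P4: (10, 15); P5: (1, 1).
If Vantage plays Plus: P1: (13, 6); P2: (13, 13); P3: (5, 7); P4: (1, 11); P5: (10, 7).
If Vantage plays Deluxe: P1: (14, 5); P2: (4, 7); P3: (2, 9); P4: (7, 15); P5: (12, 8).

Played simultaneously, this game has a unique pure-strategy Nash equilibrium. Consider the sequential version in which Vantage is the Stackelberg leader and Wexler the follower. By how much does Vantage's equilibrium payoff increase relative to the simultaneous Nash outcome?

3

Work backward from Wexler's decision.
- Basic: BR = P4, leader payoff 10.
- Plus: BR = P2, leader payoff 13.
- Deluxe: BR = P4, leader payoff 7.
Among 10, 13, 7, the best is 13 at Plus. Subgame-perfect outcome: (Plus, P2) with payoffs (13, 13).
For the simultaneous game, intersect best replies.
Vantage's best replies: P1→Deluxe; P2→Basic; P3→Basic; P4→Basic; P5→Deluxe.
Wexler's best replies: Basic→P4; Plus→P2; Deluxe→P4.
Only (Basic, P4) has each player best-responding; Nash payoffs (10, 15).
Vantage's commitment gain: 13 − 10 = 3.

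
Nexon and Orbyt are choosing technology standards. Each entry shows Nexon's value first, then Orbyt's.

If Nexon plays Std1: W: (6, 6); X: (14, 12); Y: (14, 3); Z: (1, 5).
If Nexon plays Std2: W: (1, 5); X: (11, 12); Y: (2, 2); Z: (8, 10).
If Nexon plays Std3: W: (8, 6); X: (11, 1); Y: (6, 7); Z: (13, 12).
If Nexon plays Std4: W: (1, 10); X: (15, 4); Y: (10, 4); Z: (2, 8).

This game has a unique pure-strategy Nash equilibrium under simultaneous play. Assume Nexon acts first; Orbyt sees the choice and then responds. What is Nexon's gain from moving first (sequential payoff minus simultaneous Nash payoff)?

Solve by backward induction (Nexon leads).
- Std1 → Orbyt plays X (best of 6, 12, 3, 5); Nexon gets 14.
- Std2 → Orbyt plays X (best of 5, 12, 2, 10); Nexon gets 11.
- Std3 → Orbyt plays Z (best of 6, 1, 7, 12); Nexon gets 13.
- Std4 → Orbyt plays W (best of 10, 4, 4, 8); Nexon gets 1.
Among 14, 11, 13, 1, the best is 14 at Std1. Subgame-perfect outcome: (Std1, X) with payoffs (14, 12).
Under simultaneous play:
Nexon's best replies: W→Std3; X→Std4; Y→Std1; Z→Std3.
Orbyt's best replies: Std1→X; Std2→X; Std3→Z; Std4→W.
Only (Std3, Z) has each player best-responding; Nash payoffs (13, 12).
Nexon's commitment gain: 14 − 13 = 1.

1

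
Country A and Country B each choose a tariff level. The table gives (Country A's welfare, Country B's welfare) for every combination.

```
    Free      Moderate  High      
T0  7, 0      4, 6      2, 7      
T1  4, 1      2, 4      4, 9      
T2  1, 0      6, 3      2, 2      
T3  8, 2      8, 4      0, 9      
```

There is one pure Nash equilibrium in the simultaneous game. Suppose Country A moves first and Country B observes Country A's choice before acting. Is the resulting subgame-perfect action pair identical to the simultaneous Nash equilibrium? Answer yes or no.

no

Work backward from Country B's decision.
- T0: Country B compares 0, 6, 7 and picks High; Country A would get 2.
- T1: Country B compares 1, 4, 9 and picks High; Country A would get 4.
- T2: Country B compares 0, 3, 2 and picks Moderate; Country A would get 6.
- T3: Country B compares 2, 4, 9 and picks High; Country A would get 0.
Among 2, 4, 6, 0, the best is 6 at T2. Subgame-perfect outcome: (T2, Moderate) with payoffs (6, 3).
Now find the simultaneous Nash equilibrium.
Country A's best replies: Free→T3; Moderate→T3; High→T1.
Country B's best replies: T0→High; T1→High; T2→Moderate; T3→High.
The unique mutual best reply is (T1, High), giving (4, 9).
Sequential outcome (T2, Moderate) differs from the Nash profile (T1, High).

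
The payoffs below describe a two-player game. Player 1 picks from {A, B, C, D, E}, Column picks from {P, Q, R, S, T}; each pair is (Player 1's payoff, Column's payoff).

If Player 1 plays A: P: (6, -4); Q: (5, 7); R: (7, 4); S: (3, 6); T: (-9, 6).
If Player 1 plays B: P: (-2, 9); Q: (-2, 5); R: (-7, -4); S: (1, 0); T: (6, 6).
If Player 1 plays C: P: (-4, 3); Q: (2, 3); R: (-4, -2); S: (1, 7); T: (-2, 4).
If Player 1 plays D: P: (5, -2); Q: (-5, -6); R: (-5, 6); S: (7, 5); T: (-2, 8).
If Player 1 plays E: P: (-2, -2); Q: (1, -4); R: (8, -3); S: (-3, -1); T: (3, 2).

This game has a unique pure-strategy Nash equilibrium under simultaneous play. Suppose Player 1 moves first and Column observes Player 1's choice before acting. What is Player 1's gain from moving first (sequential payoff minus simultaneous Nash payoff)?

Solve by backward induction (Player 1 leads).
- A: BR = Q, leader payoff 5.
- B: BR = P, leader payoff -2.
- C: BR = S, leader payoff 1.
- D: BR = T, leader payoff -2.
- E: BR = T, leader payoff 3.
Player 1's induced payoffs are 5, -2, 1, -2, 3, so Player 1 commits to A. Subgame-perfect outcome: (A, Q) with payoffs (5, 7).
Now find the simultaneous Nash equilibrium.
Player 1's best replies: P→A; Q→A; R→E; S→D; T→B.
Column's best replies: A→Q; B→P; C→S; D→T; E→T.
Only (A, Q) has each player best-responding; Nash payoffs (5, 7).
Player 1's commitment gain: 5 − 5 = 0.

0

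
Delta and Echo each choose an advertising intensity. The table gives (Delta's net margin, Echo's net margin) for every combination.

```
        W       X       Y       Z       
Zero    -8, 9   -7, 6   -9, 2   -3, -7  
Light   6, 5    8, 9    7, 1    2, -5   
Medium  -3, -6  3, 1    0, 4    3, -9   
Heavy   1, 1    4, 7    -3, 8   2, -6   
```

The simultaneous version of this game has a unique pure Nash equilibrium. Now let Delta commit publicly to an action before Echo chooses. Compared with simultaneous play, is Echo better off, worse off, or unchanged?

unchanged

Backward induction with Delta moving first.
- Zero: Echo compares 9, 6, 2, -7 and picks W; Delta would get -8.
- Light: Echo compares 5, 9, 1, -5 and picks X; Delta would get 8.
- Medium: Echo compares -6, 1, 4, -9 and picks Y; Delta would get 0.
- Heavy: Echo compares 1, 7, 8, -6 and picks Y; Delta would get -3.
Delta's induced payoffs are -8, 8, 0, -3, so Delta commits to Light. Subgame-perfect outcome: (Light, X) with payoffs (8, 9).
Under simultaneous play:
Delta's best replies: W→Light; X→Light; Y→Light; Z→Medium.
Echo's best replies: Zero→W; Light→X; Medium→Y; Heavy→Y.
The unique mutual best reply is (Light, X), giving (8, 9).
Echo earns 9 sequentially versus 9 at the Nash outcome: unchanged.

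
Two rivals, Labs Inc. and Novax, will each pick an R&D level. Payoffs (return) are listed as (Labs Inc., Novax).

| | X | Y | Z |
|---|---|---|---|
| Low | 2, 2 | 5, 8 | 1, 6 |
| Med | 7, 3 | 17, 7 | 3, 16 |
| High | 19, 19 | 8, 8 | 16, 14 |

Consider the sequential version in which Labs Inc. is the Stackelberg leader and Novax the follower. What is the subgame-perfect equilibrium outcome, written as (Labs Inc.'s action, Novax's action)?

(High, X)

Solve by backward induction (Labs Inc. leads).
- Low: BR = Y, leader payoff 5.
- Med: BR = Z, leader payoff 3.
- High: BR = X, leader payoff 19.
Labs Inc.'s induced payoffs are 5, 3, 19, so Labs Inc. commits to High. Subgame-perfect outcome: (High, X) with payoffs (19, 19).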